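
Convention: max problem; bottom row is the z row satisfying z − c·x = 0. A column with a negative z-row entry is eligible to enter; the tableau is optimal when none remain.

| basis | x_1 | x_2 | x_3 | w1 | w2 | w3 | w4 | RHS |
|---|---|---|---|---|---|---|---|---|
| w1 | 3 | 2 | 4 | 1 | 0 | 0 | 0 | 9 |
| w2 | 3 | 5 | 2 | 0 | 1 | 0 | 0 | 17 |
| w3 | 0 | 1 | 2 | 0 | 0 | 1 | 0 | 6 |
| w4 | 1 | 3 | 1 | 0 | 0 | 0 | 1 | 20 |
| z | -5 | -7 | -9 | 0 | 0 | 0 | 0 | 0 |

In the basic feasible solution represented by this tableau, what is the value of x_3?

x_3 is not in the basis, so in the current basic feasible solution x_3 = 0.

0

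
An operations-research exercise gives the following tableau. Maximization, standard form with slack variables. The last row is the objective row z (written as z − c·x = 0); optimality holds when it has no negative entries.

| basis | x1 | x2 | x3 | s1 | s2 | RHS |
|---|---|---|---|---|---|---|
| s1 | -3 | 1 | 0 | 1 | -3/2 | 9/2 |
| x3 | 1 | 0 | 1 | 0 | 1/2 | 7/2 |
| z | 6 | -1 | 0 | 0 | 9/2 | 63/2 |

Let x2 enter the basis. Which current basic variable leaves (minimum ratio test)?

s1

Column x2 entries and ratios — s1: (9/2)/1 = 9/2; x3: 0 ≤ 0, skip.
Smallest ratio is 9/2 in the row of s1, so s1 leaves.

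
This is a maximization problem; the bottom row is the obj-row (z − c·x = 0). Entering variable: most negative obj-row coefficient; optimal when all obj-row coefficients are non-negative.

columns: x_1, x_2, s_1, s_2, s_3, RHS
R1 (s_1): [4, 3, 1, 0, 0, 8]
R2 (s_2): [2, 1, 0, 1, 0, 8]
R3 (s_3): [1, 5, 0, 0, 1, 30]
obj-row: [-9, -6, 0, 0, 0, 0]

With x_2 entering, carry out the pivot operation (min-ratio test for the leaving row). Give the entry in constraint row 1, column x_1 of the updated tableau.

Ratio test on column x_2 — row 1: 8/3 = 8/3; row 2: 8/1 = 8; row 3: 30/5 = 6. Minimum is 8/3 at row 1 (s_1 leaves); pivot element 3.
Divide row 1 by 3; eliminate column x_2 from the other rows.
In the new row 1, the x_1 entry is the old entry divided by the pivot: 4/3 = 4/3.

4/3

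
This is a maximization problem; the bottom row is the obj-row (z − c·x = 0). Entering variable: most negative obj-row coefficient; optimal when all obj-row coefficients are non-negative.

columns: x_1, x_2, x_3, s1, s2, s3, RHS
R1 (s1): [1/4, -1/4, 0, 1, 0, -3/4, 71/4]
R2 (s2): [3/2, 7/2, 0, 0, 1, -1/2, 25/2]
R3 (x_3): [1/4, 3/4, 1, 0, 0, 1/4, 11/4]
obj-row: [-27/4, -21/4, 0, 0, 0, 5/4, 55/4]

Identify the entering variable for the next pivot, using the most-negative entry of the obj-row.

Negative obj-row entries: x_1: -27/4, x_2: -21/4.
The most negative is -27/4 in column x_1, so x_1 enters.

x_1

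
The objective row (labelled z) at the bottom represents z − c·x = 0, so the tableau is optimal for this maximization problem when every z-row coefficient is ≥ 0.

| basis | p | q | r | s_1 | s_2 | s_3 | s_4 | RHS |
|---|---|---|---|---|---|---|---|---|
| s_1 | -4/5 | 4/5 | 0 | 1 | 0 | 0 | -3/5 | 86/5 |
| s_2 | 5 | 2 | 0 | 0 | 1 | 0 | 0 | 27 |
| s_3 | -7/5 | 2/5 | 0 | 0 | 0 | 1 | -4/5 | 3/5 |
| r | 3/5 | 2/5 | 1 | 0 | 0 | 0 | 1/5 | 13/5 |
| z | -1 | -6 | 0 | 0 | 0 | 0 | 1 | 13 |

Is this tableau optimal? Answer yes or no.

no

The z-row has a negative entry -6 in column q, so it is not optimal.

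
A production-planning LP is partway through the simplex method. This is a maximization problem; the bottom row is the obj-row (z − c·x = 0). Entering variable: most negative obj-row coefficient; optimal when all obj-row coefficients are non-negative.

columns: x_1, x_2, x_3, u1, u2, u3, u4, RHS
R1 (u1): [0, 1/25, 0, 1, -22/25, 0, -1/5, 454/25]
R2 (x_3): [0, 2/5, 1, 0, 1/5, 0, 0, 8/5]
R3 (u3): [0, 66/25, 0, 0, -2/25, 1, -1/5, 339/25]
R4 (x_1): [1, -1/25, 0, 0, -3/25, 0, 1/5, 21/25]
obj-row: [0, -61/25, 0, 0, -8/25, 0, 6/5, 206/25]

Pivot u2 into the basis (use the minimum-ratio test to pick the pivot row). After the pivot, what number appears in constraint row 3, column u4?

Ratio test on column u2 — row 1: entry -22/25 ≤ 0; row 2: (8/5)/(1/5) = 8; row 3: entry -2/25 ≤ 0; row 4: entry -3/25 ≤ 0. Minimum is 8 at row 2 (x_3 leaves); pivot element 1/5.
Divide row 2 by 1/5; eliminate column u2 from the other rows.
Row 3 update in column u4: -1/5 − (-2/25)·0 = -1/5.

-1/5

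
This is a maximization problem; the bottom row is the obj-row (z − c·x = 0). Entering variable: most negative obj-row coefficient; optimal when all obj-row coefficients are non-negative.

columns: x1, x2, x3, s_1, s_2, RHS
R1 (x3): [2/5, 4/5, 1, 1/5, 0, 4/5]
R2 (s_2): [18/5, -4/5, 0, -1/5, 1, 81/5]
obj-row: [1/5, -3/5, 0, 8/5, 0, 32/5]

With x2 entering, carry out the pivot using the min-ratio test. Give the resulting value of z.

7

Ratio test on column x2 — row 1: (4/5)/(4/5) = 1; row 2: entry -4/5 ≤ 0. Minimum is 1 at row 1 (x3 leaves); pivot element 4/5.
Pivot on row 1; the obj-row RHS becomes 32/5 − (-3/5)·1 = 7.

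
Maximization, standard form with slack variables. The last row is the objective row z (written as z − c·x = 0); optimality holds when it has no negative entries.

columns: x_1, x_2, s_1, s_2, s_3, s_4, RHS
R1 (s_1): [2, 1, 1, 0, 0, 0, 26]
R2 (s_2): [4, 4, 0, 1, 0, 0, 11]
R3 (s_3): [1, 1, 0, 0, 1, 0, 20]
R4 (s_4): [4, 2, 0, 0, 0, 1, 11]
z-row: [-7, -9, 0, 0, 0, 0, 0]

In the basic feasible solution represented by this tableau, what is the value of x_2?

0

x_2 is not in the basis, so in the current basic feasible solution x_2 = 0.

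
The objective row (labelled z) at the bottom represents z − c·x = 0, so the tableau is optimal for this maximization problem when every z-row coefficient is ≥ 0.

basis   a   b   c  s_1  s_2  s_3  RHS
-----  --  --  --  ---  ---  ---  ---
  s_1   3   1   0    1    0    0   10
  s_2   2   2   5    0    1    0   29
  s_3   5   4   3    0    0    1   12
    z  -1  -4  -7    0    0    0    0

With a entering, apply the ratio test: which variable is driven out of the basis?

Column a entries and ratios — s_1: 10/3 = 10/3; s_2: 29/2 = 29/2; s_3: 12/5 = 12/5.
Smallest ratio is 12/5 in the row of s_3, so s_3 leaves.

s_3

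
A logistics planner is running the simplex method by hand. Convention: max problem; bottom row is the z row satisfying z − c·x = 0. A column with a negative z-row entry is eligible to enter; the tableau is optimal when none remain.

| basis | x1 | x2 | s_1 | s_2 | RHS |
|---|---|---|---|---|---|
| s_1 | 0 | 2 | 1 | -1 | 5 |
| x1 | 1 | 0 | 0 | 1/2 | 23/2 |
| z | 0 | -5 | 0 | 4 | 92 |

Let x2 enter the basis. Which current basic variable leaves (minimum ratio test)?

s_1

Column x2 entries and ratios — s_1: 5/2 = 5/2; x1: 0 ≤ 0, skip.
Smallest ratio is 5/2 in the row of s_1, so s_1 leaves.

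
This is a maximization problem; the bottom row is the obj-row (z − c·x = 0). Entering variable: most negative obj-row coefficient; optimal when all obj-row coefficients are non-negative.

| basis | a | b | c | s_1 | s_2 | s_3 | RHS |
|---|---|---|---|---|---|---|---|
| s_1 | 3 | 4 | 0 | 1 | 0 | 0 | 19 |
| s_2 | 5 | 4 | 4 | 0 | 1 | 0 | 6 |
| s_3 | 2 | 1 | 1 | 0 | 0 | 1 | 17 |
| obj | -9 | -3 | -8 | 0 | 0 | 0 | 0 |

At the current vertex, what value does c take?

0

c is not in the basis, so in the current basic feasible solution c = 0.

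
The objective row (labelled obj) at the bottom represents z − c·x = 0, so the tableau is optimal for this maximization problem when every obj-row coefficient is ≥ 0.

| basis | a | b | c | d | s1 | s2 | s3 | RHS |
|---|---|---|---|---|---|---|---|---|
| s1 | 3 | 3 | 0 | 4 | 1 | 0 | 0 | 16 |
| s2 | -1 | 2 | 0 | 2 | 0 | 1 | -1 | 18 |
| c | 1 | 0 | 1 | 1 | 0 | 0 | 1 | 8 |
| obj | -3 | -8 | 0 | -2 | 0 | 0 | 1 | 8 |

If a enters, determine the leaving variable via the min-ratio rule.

Column a entries and ratios — s1: 16/3 = 16/3; s2: -1 ≤ 0, skip; c: 8/1 = 8.
Smallest ratio is 16/3 in the row of s1, so s1 leaves.

s1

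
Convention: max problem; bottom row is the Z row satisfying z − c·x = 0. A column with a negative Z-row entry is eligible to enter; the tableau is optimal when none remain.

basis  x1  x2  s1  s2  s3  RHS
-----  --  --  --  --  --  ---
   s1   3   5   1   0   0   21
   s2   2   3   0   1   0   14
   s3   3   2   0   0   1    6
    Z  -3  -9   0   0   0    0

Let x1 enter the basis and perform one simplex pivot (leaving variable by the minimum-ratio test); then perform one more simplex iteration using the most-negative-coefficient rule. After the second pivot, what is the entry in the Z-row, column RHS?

Ratio test on column x1 — row 1: 21/3 = 7; row 2: 14/2 = 7; row 3: 6/3 = 2. Minimum is 2 at row 3 (s3 leaves); pivot element 3.
Divide row 3 by 3; eliminate column x1 from the other rows.
Second iteration: most negative Z-row entry is -7 in column x2, so x2 enters.
Ratio test on column x2 — row 1: 15/3 = 5; row 2: 10/(5/3) = 6; row 3: 2/(2/3) = 3. Minimum is 3 at row 3 (x1 leaves); pivot element 2/3.
Divide row 3 by 2/3; eliminate column x2 from the other rows.
After both pivots, the entry at the Z-row, column RHS is 27.

27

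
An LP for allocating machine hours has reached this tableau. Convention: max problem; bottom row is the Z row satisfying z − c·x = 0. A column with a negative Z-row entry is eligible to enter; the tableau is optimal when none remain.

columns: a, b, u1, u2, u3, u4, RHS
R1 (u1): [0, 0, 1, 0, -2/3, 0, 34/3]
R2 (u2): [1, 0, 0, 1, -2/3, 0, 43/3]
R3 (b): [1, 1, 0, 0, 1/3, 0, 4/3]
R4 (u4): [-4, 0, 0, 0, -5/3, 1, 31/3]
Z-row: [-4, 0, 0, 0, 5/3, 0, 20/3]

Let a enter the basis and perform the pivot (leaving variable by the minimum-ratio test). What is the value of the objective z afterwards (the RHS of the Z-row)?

Ratio test on column a — row 1: entry 0 ≤ 0; row 2: (43/3)/1 = 43/3; row 3: (4/3)/1 = 4/3; row 4: entry -4 ≤ 0. Minimum is 4/3 at row 3 (b leaves); pivot element 1.
Pivot on row 3; the Z-row RHS becomes 20/3 − (-4)·(4/3) = 12.

12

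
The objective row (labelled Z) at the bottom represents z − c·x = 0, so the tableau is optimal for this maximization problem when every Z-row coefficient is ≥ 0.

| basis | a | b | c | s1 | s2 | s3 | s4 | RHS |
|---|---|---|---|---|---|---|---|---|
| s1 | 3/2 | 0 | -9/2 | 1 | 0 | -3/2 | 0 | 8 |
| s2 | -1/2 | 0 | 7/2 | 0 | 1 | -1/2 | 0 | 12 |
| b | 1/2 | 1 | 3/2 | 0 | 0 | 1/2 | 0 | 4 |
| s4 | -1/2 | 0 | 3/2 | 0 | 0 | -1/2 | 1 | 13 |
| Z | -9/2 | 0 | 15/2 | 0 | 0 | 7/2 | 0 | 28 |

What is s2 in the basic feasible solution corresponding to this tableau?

12

s2 is basic (row 2); its value is the RHS of that row, 12.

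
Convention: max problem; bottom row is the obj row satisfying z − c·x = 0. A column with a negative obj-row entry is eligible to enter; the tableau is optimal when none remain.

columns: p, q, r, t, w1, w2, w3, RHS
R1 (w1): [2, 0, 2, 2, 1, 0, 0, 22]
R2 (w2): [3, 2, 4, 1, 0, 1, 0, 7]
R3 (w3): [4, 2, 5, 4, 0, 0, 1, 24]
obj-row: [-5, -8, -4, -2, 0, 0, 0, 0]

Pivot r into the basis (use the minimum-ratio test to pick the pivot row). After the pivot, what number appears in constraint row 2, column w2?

1/4

Ratio test on column r — row 1: 22/2 = 11; row 2: 7/4 = 7/4; row 3: 24/5 = 24/5. Minimum is 7/4 at row 2 (w2 leaves); pivot element 4.
Divide row 2 by 4; eliminate column r from the other rows.
In the new row 2, the w2 entry is the old entry divided by the pivot: 1/4 = 1/4.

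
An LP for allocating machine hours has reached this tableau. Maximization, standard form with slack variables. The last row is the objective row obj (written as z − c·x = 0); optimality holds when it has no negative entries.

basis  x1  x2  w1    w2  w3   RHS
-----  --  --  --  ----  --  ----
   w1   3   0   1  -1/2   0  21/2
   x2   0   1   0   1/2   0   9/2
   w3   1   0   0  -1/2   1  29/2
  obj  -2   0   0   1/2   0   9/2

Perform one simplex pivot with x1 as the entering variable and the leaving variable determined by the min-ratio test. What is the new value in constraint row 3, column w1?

-1/3

Ratio test on column x1 — row 1: (21/2)/3 = 7/2; row 2: entry 0 ≤ 0; row 3: (29/2)/1 = 29/2. Minimum is 7/2 at row 1 (w1 leaves); pivot element 3.
Divide row 1 by 3; eliminate column x1 from the other rows.
Row 3 update in column w1: 0 − 1·(1/3) = -1/3.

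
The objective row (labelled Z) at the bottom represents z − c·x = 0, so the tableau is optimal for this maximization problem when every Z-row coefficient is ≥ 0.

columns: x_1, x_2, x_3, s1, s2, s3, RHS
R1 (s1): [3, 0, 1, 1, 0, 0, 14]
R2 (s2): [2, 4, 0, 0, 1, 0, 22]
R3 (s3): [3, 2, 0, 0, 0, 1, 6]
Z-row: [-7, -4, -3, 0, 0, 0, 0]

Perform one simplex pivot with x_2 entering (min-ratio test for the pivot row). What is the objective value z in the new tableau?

12

Ratio test on column x_2 — row 1: entry 0 ≤ 0; row 2: 22/4 = 11/2; row 3: 6/2 = 3. Minimum is 3 at row 3 (s3 leaves); pivot element 2.
Pivot on row 3; the Z-row RHS becomes 0 − (-4)·3 = 12.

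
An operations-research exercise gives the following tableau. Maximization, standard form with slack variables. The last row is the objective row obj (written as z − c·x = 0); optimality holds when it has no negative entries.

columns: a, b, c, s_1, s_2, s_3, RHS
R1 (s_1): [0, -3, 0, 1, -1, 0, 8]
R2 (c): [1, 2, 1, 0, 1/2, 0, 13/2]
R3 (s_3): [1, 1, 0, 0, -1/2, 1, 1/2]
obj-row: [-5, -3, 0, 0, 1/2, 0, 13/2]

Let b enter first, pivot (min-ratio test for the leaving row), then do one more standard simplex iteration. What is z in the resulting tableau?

Ratio test on column b — row 1: entry -3 ≤ 0; row 2: (13/2)/2 = 13/4; row 3: (1/2)/1 = 1/2. Minimum is 1/2 at row 3 (s_3 leaves); pivot element 1.
Pivot on row 3; the obj-row RHS becomes 13/2 − (-3)·(1/2) = 8.
Next entering variable (most negative obj-row entry -2): a.
Ratio test on column a — row 1: (19/2)/3 = 19/6; row 2: entry -1 ≤ 0; row 3: (1/2)/1 = 1/2. Minimum is 1/2 at row 3 (b leaves); pivot element 1.
After the second pivot the obj-row RHS is 8 − (-2)·(1/2) = 9.

9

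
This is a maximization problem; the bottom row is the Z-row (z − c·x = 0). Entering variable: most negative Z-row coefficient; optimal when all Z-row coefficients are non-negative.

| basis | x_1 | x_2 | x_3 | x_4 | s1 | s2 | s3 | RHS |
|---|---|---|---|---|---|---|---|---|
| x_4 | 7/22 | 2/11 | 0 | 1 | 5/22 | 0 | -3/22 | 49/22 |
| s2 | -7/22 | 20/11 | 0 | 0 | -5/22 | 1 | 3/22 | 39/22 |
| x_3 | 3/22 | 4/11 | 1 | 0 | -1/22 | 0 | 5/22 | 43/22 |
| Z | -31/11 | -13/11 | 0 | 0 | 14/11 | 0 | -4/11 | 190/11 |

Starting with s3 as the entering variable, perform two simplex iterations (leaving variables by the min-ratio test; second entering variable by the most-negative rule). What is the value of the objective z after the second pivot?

Ratio test on column s3 — row 1: entry -3/22 ≤ 0; row 2: (39/22)/(3/22) = 13; row 3: (43/22)/(5/22) = 43/5. Minimum is 43/5 at row 3 (x_3 leaves); pivot element 5/22.
Pivot on row 3; the Z-row RHS becomes 190/11 − (-4/11)·(43/5) = 102/5.
Next entering variable (most negative Z-row entry -13/5): x_1.
Ratio test on column x_1 — row 1: (17/5)/(2/5) = 17/2; row 2: entry -2/5 ≤ 0; row 3: (43/5)/(3/5) = 43/3. Minimum is 17/2 at row 1 (x_4 leaves); pivot element 2/5.
After the second pivot the Z-row RHS is 102/5 − (-13/5)·(17/2) = 85/2.

85/2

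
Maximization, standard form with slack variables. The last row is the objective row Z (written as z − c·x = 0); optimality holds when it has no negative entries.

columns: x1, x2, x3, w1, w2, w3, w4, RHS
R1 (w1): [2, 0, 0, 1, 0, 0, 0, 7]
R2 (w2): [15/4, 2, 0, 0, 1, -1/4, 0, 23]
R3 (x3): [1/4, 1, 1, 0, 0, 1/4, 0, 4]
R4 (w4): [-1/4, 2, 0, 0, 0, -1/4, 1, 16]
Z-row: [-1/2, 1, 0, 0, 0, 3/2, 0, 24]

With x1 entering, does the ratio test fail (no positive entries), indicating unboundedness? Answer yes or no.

no

Column x1 has positive entries in row(s) 1, 2, 3, so the ratio test bounds it — not unbounded.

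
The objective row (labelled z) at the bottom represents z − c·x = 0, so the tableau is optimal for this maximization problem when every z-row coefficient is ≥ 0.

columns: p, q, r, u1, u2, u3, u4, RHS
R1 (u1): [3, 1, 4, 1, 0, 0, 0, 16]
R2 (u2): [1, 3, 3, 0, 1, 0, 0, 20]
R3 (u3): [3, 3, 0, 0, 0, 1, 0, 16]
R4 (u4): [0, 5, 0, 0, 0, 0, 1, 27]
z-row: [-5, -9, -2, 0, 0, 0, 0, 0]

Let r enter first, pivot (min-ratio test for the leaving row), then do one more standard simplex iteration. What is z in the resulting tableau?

Ratio test on column r — row 1: 16/4 = 4; row 2: 20/3 = 20/3; row 3: entry 0 ≤ 0; row 4: entry 0 ≤ 0. Minimum is 4 at row 1 (u1 leaves); pivot element 4.
Pivot on row 1; the z-row RHS becomes 0 − (-2)·4 = 8.
Next entering variable (most negative z-row entry -17/2): q.
Ratio test on column q — row 1: 4/(1/4) = 16; row 2: 8/(9/4) = 32/9; row 3: 16/3 = 16/3; row 4: 27/5 = 27/5. Minimum is 32/9 at row 2 (u2 leaves); pivot element 9/4.
After the second pivot the z-row RHS is 8 − (-17/2)·(32/9) = 344/9.

344/9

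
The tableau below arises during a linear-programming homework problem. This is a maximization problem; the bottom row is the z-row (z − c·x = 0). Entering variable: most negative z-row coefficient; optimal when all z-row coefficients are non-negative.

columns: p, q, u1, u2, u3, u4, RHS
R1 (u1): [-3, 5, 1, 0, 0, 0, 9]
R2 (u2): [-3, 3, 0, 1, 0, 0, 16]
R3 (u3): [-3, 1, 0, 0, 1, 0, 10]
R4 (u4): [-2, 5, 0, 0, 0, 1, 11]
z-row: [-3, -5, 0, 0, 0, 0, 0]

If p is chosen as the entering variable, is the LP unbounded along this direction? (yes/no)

yes

Every constraint-row entry in column p is ≤ 0, so increasing p is unbounded.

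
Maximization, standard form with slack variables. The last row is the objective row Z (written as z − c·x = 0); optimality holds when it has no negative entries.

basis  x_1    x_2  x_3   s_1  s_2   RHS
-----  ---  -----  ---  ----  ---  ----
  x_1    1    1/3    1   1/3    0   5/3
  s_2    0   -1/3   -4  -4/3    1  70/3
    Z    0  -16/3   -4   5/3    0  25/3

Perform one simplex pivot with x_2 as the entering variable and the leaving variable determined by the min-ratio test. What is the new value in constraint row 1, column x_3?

Ratio test on column x_2 — row 1: (5/3)/(1/3) = 5; row 2: entry -1/3 ≤ 0. Minimum is 5 at row 1 (x_1 leaves); pivot element 1/3.
Divide row 1 by 1/3; eliminate column x_2 from the other rows.
In the new row 1, the x_3 entry is the old entry divided by the pivot: 1/(1/3) = 3.

3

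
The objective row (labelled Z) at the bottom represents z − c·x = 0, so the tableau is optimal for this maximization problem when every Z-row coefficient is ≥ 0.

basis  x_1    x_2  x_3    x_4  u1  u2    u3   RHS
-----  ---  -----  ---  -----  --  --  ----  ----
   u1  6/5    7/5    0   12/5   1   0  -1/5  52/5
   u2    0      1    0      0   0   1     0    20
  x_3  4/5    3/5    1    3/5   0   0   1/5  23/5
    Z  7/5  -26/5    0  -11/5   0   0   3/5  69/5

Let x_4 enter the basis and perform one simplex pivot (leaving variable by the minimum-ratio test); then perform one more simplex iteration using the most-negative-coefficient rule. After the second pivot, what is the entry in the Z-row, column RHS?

Ratio test on column x_4 — row 1: (52/5)/(12/5) = 13/3; row 2: entry 0 ≤ 0; row 3: (23/5)/(3/5) = 23/3. Minimum is 13/3 at row 1 (u1 leaves); pivot element 12/5.
Divide row 1 by 12/5; eliminate column x_4 from the other rows.
Second iteration: most negative Z-row entry is -47/12 in column x_2, so x_2 enters.
Ratio test on column x_2 — row 1: (13/3)/(7/12) = 52/7; row 2: 20/1 = 20; row 3: 2/(1/4) = 8. Minimum is 52/7 at row 1 (x_4 leaves); pivot element 7/12.
Divide row 1 by 7/12; eliminate column x_2 from the other rows.
After both pivots, the entry at the Z-row, column RHS is 367/7.

367/7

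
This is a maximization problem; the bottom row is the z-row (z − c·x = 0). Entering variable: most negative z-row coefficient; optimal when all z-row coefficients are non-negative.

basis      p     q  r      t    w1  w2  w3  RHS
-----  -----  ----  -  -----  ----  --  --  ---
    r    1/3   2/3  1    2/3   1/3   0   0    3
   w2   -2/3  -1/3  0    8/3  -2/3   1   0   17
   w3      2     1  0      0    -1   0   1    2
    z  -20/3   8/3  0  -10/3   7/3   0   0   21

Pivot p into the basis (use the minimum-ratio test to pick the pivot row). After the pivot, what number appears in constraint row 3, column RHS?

Ratio test on column p — row 1: 3/(1/3) = 9; row 2: entry -2/3 ≤ 0; row 3: 2/2 = 1. Minimum is 1 at row 3 (w3 leaves); pivot element 2.
Divide row 3 by 2; eliminate column p from the other rows.
In the new row 3, the RHS entry is the old entry divided by the pivot: 2/2 = 1.

1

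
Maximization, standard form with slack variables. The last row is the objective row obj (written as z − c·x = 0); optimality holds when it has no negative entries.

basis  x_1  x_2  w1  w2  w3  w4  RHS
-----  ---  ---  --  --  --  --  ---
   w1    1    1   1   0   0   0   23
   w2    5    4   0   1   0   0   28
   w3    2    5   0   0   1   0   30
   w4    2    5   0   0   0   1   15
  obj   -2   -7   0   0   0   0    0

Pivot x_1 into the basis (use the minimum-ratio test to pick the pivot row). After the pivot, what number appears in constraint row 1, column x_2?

1/5

Ratio test on column x_1 — row 1: 23/1 = 23; row 2: 28/5 = 28/5; row 3: 30/2 = 15; row 4: 15/2 = 15/2. Minimum is 28/5 at row 2 (w2 leaves); pivot element 5.
Divide row 2 by 5; eliminate column x_1 from the other rows.
Row 1 update in column x_2: 1 − 1·(4/5) = 1/5.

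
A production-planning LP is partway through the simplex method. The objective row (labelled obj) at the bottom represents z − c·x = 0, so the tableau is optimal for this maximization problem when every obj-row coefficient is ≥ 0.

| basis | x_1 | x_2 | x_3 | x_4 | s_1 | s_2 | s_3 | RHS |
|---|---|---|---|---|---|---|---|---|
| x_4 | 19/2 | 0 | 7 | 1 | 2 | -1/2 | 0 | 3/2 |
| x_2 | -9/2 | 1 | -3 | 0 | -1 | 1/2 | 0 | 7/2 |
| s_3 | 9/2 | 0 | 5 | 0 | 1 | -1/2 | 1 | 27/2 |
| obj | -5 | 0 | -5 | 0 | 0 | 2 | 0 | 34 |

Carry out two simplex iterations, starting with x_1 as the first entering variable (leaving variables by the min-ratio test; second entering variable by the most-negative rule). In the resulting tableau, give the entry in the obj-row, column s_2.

Ratio test on column x_1 — row 1: (3/2)/(19/2) = 3/19; row 2: entry -9/2 ≤ 0; row 3: (27/2)/(9/2) = 3. Minimum is 3/19 at row 1 (x_4 leaves); pivot element 19/2.
Divide row 1 by 19/2; eliminate column x_1 from the other rows.
Second iteration: most negative obj-row entry is -25/19 in column x_3, so x_3 enters.
Ratio test on column x_3 — row 1: (3/19)/(14/19) = 3/14; row 2: (80/19)/(6/19) = 40/3; row 3: (243/19)/(32/19) = 243/32. Minimum is 3/14 at row 1 (x_1 leaves); pivot element 14/19.
Divide row 1 by 14/19; eliminate column x_3 from the other rows.
After both pivots, the entry at the obj-row, column s_2 is 23/14.

23/14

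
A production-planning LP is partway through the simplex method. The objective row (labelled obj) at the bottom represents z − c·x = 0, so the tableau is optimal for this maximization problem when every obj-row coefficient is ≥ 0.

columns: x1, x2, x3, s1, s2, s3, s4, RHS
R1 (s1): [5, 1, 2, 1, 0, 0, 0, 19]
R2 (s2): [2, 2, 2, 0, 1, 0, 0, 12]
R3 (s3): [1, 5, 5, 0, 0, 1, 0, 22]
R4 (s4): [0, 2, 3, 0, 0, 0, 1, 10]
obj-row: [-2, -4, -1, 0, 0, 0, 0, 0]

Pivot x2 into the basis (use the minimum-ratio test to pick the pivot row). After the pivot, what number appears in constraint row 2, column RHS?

16/5

Ratio test on column x2 — row 1: 19/1 = 19; row 2: 12/2 = 6; row 3: 22/5 = 22/5; row 4: 10/2 = 5. Minimum is 22/5 at row 3 (s3 leaves); pivot element 5.
Divide row 3 by 5; eliminate column x2 from the other rows.
Row 2 update in column RHS: 12 − 2·(22/5) = 16/5.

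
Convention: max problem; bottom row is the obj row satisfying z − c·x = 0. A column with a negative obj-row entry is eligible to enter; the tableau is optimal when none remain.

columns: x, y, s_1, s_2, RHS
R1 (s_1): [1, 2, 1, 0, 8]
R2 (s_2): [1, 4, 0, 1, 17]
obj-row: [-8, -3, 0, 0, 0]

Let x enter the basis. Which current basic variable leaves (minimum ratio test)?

Column x entries and ratios — s_1: 8/1 = 8; s_2: 17/1 = 17.
Smallest ratio is 8 in the row of s_1, so s_1 leaves.

s_1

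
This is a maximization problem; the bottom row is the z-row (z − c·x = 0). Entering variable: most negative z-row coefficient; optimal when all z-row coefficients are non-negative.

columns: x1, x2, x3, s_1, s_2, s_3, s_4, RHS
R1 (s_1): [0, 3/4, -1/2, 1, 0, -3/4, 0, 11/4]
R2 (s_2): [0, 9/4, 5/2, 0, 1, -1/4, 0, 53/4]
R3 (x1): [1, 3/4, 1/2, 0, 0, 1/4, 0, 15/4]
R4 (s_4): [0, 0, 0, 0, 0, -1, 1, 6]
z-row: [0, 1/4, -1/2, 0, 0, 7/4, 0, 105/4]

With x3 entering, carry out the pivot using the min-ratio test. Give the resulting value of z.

289/10

Ratio test on column x3 — row 1: entry -1/2 ≤ 0; row 2: (53/4)/(5/2) = 53/10; row 3: (15/4)/(1/2) = 15/2; row 4: entry 0 ≤ 0. Minimum is 53/10 at row 2 (s_2 leaves); pivot element 5/2.
Pivot on row 2; the z-row RHS becomes 105/4 − (-1/2)·(53/10) = 289/10.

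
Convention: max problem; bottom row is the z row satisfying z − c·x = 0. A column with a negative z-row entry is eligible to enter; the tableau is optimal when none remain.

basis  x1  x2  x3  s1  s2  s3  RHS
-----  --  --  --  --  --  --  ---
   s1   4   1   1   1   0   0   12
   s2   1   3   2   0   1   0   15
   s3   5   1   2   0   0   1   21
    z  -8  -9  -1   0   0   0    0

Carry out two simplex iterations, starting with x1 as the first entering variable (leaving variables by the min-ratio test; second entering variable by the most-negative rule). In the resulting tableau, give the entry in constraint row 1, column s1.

3/11

Ratio test on column x1 — row 1: 12/4 = 3; row 2: 15/1 = 15; row 3: 21/5 = 21/5. Minimum is 3 at row 1 (s1 leaves); pivot element 4.
Divide row 1 by 4; eliminate column x1 from the other rows.
Second iteration: most negative z-row entry is -7 in column x2, so x2 enters.
Ratio test on column x2 — row 1: 3/(1/4) = 12; row 2: 12/(11/4) = 48/11; row 3: entry -1/4 ≤ 0. Minimum is 48/11 at row 2 (s2 leaves); pivot element 11/4.
Divide row 2 by 11/4; eliminate column x2 from the other rows.
After both pivots, the entry at constraint row 1, column s1 is 3/11.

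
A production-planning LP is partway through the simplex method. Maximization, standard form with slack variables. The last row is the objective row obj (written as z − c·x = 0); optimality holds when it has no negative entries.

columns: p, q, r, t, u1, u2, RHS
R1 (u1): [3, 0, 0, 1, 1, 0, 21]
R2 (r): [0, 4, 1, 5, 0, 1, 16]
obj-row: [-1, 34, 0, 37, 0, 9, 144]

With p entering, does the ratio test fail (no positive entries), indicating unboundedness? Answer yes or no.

Column p has positive entries in row(s) 1, so the ratio test bounds it — not unbounded.

no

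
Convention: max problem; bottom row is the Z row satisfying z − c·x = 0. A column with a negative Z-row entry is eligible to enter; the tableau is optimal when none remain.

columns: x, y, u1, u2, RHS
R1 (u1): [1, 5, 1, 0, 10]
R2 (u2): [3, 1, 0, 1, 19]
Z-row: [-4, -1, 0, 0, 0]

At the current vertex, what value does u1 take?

u1 is basic (row 1); its value is the RHS of that row, 10.

10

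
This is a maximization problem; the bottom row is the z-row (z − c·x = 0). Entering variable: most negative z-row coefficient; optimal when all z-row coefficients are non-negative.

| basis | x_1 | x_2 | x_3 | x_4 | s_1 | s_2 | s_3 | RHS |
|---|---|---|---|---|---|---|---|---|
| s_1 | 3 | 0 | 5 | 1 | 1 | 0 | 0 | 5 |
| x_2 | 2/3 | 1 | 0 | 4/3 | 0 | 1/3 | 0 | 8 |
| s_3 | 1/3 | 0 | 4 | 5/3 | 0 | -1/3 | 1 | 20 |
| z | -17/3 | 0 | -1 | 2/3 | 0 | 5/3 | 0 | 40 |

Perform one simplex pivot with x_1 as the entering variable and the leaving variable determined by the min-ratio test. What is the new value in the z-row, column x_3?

76/9

Ratio test on column x_1 — row 1: 5/3 = 5/3; row 2: 8/(2/3) = 12; row 3: 20/(1/3) = 60. Minimum is 5/3 at row 1 (s_1 leaves); pivot element 3.
Divide row 1 by 3; eliminate column x_1 from the other rows.
z-row update in column x_3: -1 − (-17/3)·(5/3) = 76/9.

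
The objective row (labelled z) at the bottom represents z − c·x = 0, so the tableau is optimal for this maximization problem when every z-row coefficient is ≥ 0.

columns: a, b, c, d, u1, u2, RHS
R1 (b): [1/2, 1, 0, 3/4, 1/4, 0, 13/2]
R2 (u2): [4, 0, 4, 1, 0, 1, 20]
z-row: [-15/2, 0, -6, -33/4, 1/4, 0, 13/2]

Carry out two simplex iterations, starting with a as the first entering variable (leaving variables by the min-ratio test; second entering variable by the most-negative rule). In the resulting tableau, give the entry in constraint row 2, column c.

Ratio test on column a — row 1: (13/2)/(1/2) = 13; row 2: 20/4 = 5. Minimum is 5 at row 2 (u2 leaves); pivot element 4.
Divide row 2 by 4; eliminate column a from the other rows.
Second iteration: most negative z-row entry is -51/8 in column d, so d enters.
Ratio test on column d — row 1: 4/(5/8) = 32/5; row 2: 5/(1/4) = 20. Minimum is 32/5 at row 1 (b leaves); pivot element 5/8.
Divide row 1 by 5/8; eliminate column d from the other rows.
After both pivots, the entry at constraint row 2, column c is 6/5.

6/5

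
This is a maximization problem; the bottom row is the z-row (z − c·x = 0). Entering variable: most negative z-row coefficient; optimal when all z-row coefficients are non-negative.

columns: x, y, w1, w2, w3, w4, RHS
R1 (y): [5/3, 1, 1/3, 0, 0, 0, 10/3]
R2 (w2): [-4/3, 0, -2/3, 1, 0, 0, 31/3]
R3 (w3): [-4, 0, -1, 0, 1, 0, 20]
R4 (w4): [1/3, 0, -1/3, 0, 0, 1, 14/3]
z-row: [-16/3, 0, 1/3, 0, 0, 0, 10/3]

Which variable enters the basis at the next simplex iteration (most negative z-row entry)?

Negative z-row entries: x: -16/3.
The most negative is -16/3 in column x, so x enters.

x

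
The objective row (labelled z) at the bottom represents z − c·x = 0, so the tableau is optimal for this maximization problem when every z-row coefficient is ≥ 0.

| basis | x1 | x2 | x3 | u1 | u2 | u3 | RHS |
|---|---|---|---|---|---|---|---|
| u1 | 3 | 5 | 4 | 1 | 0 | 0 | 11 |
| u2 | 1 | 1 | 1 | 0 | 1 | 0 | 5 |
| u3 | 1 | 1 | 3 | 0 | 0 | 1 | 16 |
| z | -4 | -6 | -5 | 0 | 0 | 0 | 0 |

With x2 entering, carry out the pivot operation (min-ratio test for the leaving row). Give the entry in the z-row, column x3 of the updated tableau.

-1/5

Ratio test on column x2 — row 1: 11/5 = 11/5; row 2: 5/1 = 5; row 3: 16/1 = 16. Minimum is 11/5 at row 1 (u1 leaves); pivot element 5.
Divide row 1 by 5; eliminate column x2 from the other rows.
z-row update in column x3: -5 − (-6)·(4/5) = -1/5.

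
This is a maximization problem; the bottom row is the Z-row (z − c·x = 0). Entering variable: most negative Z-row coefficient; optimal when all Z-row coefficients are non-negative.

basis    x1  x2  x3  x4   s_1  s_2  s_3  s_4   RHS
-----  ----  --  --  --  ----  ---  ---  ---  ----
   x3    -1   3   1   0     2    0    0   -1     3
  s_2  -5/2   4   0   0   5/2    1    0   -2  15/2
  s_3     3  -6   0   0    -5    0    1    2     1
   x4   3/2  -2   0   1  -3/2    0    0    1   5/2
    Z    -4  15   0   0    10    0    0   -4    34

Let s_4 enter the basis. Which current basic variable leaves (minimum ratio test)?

Column s_4 entries and ratios — x3: -1 ≤ 0, skip; s_2: -2 ≤ 0, skip; s_3: 1/2 = 1/2; x4: (5/2)/1 = 5/2.
Smallest ratio is 1/2 in the row of s_3, so s_3 leaves.

s_3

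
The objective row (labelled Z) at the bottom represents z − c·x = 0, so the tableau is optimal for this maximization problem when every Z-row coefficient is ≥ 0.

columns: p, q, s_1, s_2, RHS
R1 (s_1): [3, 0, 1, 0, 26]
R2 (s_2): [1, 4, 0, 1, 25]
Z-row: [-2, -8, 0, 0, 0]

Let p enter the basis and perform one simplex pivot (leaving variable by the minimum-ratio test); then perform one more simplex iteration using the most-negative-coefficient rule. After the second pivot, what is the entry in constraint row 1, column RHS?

Ratio test on column p — row 1: 26/3 = 26/3; row 2: 25/1 = 25. Minimum is 26/3 at row 1 (s_1 leaves); pivot element 3.
Divide row 1 by 3; eliminate column p from the other rows.
Second iteration: most negative Z-row entry is -8 in column q, so q enters.
Ratio test on column q — row 1: entry 0 ≤ 0; row 2: (49/3)/4 = 49/12. Minimum is 49/12 at row 2 (s_2 leaves); pivot element 4.
Divide row 2 by 4; eliminate column q from the other rows.
After both pivots, the entry at constraint row 1, column RHS is 26/3.

26/3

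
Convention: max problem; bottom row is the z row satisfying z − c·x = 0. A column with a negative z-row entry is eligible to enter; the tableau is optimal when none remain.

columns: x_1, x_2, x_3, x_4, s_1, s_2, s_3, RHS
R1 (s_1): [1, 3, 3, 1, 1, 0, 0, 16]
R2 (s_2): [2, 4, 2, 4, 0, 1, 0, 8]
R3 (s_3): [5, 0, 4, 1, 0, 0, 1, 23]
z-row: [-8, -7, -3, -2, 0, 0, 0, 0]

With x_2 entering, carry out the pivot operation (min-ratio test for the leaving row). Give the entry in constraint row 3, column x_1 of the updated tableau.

5

Ratio test on column x_2 — row 1: 16/3 = 16/3; row 2: 8/4 = 2; row 3: entry 0 ≤ 0. Minimum is 2 at row 2 (s_2 leaves); pivot element 4.
Divide row 2 by 4; eliminate column x_2 from the other rows.
Row 3 update in column x_1: 5 − 0·(1/2) = 5.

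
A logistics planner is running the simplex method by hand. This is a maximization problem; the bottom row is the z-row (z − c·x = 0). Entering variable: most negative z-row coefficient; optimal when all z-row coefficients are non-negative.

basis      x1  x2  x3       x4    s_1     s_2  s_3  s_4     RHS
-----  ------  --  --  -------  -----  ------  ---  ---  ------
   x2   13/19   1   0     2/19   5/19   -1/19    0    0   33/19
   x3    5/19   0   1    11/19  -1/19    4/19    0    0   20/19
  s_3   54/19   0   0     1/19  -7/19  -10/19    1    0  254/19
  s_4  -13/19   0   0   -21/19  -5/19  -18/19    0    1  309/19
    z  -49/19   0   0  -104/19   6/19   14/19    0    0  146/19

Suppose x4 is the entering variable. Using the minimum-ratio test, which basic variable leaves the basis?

x3

Column x4 entries and ratios — x2: (33/19)/(2/19) = 33/2; x3: (20/19)/(11/19) = 20/11; s_3: (254/19)/(1/19) = 254; s_4: -21/19 ≤ 0, skip.
Smallest ratio is 20/11 in the row of x3, so x3 leaves.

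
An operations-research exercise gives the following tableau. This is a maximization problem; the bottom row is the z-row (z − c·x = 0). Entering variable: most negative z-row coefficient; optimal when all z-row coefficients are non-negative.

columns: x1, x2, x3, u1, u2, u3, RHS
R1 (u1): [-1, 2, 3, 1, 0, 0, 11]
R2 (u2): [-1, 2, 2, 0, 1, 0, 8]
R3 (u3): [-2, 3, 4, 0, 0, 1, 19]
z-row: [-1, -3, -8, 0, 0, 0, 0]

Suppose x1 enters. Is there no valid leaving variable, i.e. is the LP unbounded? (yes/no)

Every constraint-row entry in column x1 is ≤ 0, so increasing x1 is unbounded.

yes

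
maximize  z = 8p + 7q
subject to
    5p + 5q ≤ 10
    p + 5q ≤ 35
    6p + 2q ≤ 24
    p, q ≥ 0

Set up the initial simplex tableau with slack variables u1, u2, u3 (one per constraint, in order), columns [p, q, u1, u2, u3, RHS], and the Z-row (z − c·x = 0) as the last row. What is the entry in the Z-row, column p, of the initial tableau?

-8

The Z-row carries the negated objective coefficients: the p entry is -8.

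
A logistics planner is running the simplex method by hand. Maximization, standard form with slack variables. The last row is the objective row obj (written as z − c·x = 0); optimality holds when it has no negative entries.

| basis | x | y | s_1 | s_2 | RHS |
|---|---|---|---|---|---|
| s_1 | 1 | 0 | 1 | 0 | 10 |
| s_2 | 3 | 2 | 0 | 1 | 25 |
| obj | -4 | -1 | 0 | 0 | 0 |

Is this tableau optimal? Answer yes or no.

The obj-row has a negative entry -4 in column x, so it is not optimal.

no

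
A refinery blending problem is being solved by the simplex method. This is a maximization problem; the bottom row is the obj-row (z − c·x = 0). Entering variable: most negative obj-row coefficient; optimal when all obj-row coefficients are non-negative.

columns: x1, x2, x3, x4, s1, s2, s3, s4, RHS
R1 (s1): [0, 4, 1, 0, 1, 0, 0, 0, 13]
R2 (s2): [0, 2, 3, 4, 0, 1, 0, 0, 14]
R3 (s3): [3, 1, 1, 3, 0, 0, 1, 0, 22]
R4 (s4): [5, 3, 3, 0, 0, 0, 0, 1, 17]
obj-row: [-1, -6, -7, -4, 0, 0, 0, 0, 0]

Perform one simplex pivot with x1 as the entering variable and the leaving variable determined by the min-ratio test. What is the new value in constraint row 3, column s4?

-3/5

Ratio test on column x1 — row 1: entry 0 ≤ 0; row 2: entry 0 ≤ 0; row 3: 22/3 = 22/3; row 4: 17/5 = 17/5. Minimum is 17/5 at row 4 (s4 leaves); pivot element 5.
Divide row 4 by 5; eliminate column x1 from the other rows.
Row 3 update in column s4: 0 − 3·(1/5) = -3/5.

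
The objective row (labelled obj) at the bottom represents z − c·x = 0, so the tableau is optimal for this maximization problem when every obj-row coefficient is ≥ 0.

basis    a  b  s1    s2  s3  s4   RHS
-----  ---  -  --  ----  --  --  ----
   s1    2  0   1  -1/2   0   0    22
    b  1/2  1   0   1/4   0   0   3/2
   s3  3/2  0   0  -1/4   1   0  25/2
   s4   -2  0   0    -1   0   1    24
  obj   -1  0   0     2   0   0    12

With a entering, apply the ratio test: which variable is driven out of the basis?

b

Column a entries and ratios — s1: 22/2 = 11; b: (3/2)/(1/2) = 3; s3: (25/2)/(3/2) = 25/3; s4: -2 ≤ 0, skip.
Smallest ratio is 3 in the row of b, so b leaves.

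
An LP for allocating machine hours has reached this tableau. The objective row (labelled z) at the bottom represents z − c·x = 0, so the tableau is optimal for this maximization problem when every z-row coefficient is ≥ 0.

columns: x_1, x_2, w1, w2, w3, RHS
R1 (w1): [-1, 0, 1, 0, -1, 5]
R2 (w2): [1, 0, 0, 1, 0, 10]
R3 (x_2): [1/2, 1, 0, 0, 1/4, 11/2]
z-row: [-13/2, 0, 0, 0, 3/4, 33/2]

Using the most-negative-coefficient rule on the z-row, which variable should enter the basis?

Negative z-row entries: x_1: -13/2.
The most negative is -13/2 in column x_1, so x_1 enters.

x_1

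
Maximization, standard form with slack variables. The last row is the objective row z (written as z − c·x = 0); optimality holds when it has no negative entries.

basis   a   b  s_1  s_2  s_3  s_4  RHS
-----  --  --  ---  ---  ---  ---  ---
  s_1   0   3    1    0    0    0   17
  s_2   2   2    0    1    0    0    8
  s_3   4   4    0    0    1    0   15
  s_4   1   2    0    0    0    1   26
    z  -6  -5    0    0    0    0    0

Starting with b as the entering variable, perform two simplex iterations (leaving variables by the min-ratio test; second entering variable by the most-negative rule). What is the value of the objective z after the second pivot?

45/2

Ratio test on column b — row 1: 17/3 = 17/3; row 2: 8/2 = 4; row 3: 15/4 = 15/4; row 4: 26/2 = 13. Minimum is 15/4 at row 3 (s_3 leaves); pivot element 4.
Pivot on row 3; the z-row RHS becomes 0 − (-5)·(15/4) = 75/4.
Next entering variable (most negative z-row entry -1): a.
Ratio test on column a — row 1: entry -3 ≤ 0; row 2: entry 0 ≤ 0; row 3: (15/4)/1 = 15/4; row 4: entry -1 ≤ 0. Minimum is 15/4 at row 3 (b leaves); pivot element 1.
After the second pivot the z-row RHS is 75/4 − (-1)·(15/4) = 45/2.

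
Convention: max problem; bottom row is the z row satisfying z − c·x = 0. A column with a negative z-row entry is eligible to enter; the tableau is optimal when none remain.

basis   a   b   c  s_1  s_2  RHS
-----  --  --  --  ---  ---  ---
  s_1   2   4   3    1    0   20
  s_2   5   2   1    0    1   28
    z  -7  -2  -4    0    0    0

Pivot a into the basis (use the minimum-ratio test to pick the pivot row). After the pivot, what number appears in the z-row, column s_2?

Ratio test on column a — row 1: 20/2 = 10; row 2: 28/5 = 28/5. Minimum is 28/5 at row 2 (s_2 leaves); pivot element 5.
Divide row 2 by 5; eliminate column a from the other rows.
z-row update in column s_2: 0 − (-7)·(1/5) = 7/5.

7/5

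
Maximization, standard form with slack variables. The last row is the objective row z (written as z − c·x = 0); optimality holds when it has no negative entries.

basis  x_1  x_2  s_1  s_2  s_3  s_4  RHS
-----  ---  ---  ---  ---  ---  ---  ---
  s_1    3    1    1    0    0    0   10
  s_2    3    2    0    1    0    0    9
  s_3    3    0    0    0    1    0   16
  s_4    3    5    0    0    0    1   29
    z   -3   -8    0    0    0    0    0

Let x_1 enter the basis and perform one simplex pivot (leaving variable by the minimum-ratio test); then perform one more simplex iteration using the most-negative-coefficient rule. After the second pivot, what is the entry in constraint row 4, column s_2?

-5/2

Ratio test on column x_1 — row 1: 10/3 = 10/3; row 2: 9/3 = 3; row 3: 16/3 = 16/3; row 4: 29/3 = 29/3. Minimum is 3 at row 2 (s_2 leaves); pivot element 3.
Divide row 2 by 3; eliminate column x_1 from the other rows.
Second iteration: most negative z-row entry is -6 in column x_2, so x_2 enters.
Ratio test on column x_2 — row 1: entry -1 ≤ 0; row 2: 3/(2/3) = 9/2; row 3: entry -2 ≤ 0; row 4: 20/3 = 20/3. Minimum is 9/2 at row 2 (x_1 leaves); pivot element 2/3.
Divide row 2 by 2/3; eliminate column x_2 from the other rows.
After both pivots, the entry at constraint row 4, column s_2 is -5/2.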